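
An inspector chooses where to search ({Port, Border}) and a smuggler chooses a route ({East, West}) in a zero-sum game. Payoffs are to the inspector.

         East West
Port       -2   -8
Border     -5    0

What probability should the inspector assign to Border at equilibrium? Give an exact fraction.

6/11

Row minima: Port → -8, Border → -5; maximin = -5.
Column maxima: East → -2, West → 0; minimax = -2.
-5 ≠ -2, so there is no saddle point; optimal play is mixed.
Let the inspector play Port with probability p. Expected payoff against East: (-2)p + (-5)(1−p) = 3p − 5; against West: (-8)p + 0(1−p) = −8p.
Setting these equal: 3p − 5 = −8p ⇒ 11p = 5 ⇒ p = 5/11, and the value is (3)·(5/11) − 5 = -40/11.
For the smuggler: with q = P(East), equating Port's and Border's payoffs gives 6q − 8 = −5q ⇒ q = 8/11.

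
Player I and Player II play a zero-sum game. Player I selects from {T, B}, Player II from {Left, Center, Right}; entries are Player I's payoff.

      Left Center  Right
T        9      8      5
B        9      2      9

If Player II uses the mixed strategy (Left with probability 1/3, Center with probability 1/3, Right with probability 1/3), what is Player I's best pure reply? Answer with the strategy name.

T

Expected payoff of T: (1/3)·9 + (1/3)·8 + (1/3)·5 = 22/3.
Expected payoff of B: (1/3)·9 + (1/3)·2 + (1/3)·9 = 20/3.
The largest is 22/3, so Player I's best response is T.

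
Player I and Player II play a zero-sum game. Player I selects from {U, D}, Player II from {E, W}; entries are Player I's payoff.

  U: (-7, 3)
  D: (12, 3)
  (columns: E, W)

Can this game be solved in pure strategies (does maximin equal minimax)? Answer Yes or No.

Row minima: U → -7, D → 3; maximin = 3.
Column maxima: E → 12, W → 3; minimax = 3.
maximin = minimax = 3, so a saddle point exists.

Yes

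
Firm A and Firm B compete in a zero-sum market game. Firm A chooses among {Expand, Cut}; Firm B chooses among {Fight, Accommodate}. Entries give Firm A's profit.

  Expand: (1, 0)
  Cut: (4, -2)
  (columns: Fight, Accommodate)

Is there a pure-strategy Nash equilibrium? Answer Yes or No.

Yes

Row minima: Expand → 0, Cut → -2; maximin = 0.
Column maxima: Fight → 4, Accommodate → 0; minimax = 0.
maximin = minimax = 0, so a saddle point exists.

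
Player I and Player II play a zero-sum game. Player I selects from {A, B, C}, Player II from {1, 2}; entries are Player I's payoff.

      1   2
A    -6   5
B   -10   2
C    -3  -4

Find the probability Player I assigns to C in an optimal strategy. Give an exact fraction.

Row minima: A → -6, B → -10, C → -4; maximin = -4.
Column maxima: 1 → -3, 2 → 5; minimax = -3.
-4 ≠ -3, so there is no saddle point; optimal play is mixed.
B is strictly dominated by A, so Player I never plays it.
On the remaining 2×2 (A, C vs 1, 2):
Let Player I play A with probability p. Expected payoff against 1: (-6)p + (-3)(1−p) = −3p − 3; against 2: 5p + (-4)(1−p) = 9p − 4.
Setting these equal: −3p − 3 = 9p − 4 ⇒ −12p = -1 ⇒ p = 1/12, and the value is (-3)·(1/12) − 3 = -13/4.
For Player II: with q = P(1), equating A's and C's payoffs gives −11q + 5 = q − 4 ⇒ q = 3/4.

11/12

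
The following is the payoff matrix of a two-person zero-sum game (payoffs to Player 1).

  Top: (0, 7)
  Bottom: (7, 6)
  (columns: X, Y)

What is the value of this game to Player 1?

49/8

Row minima: Top → 0, Bottom → 6; maximin = 6.
Column maxima: X → 7, Y → 7; minimax = 7.
6 ≠ 7, so there is no saddle point; optimal play is mixed.
Let Player 1 play Top with probability p. Expected payoff against X: 0p + 7(1−p) = −7p + 7; against Y: 7p + 6(1−p) = p + 6.
Setting these equal: −7p + 7 = p + 6 ⇒ −8p = -1 ⇒ p = 1/8, and the value is (-7)·(1/8) + 7 = 49/8.
For Player 2: with q = P(X), equating Top's and Bottom's payoffs gives −7q + 7 = q + 6 ⇒ q = 1/8.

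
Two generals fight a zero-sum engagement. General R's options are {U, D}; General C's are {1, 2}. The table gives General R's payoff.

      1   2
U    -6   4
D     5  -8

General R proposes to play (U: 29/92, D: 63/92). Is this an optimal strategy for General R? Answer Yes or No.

Against 1 this mix gives (29/92)·(-6) + (63/92)·5 = 141/92.
Against 2 this mix gives (29/92)·4 + (63/92)·(-8) = -97/23.
General C will play 2, holding General R to -97/23. Shifting weight toward the row that does better against 2 would raise this floor (the equalizing mix achieves -28/23 against both 2 and 1), so the proposed strategy is not optimal.

No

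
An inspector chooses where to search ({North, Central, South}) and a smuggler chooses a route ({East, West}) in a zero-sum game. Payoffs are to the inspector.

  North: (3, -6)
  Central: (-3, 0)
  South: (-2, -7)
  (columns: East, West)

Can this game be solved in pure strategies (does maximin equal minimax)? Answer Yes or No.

No

Row minima: North → -6, Central → -3, South → -7; maximin = -3.
Column maxima: East → 3, West → 0; minimax = 0.
-3 ≠ 0, so no pure-strategy equilibrium exists.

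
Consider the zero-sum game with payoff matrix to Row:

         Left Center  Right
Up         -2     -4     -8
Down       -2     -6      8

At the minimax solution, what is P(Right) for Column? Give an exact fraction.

1/9

Row minima: Up → -8, Down → -6; maximin = -6.
Column maxima: Left → -2, Center → -4, Right → 8; minimax = -4.
-6 ≠ -4, so there is no saddle point; optimal play is mixed.
Left is strictly dominated by Center (it gives Row strictly more in every row), so Column never plays it.
On the remaining 2×2 (Up, Down vs Center, Right):
Let Row play Up with probability p. Expected payoff against Center: (-4)p + (-6)(1−p) = 2p − 6; against Right: (-8)p + 8(1−p) = −16p + 8.
Setting these equal: 2p − 6 = −16p + 8 ⇒ 18p = 14 ⇒ p = 7/9, and the value is (2)·(7/9) − 6 = -40/9.
For Column: with q = P(Center), equating Up's and Down's payoffs gives 4q − 8 = −14q + 8 ⇒ q = 8/9.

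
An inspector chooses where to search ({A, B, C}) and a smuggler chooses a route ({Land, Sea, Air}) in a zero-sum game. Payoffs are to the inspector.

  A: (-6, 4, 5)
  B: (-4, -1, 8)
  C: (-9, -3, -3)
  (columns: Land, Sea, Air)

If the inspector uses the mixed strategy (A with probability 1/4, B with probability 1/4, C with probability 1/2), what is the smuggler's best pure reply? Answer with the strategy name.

If the smuggler plays Land, the inspector's expected payoff is (1/4)·(-6) + (1/4)·(-4) + (1/2)·(-9) = -7.
If the smuggler plays Sea, the inspector's expected payoff is (1/4)·4 + (1/4)·(-1) + (1/2)·(-3) = -3/4.
If the smuggler plays Air, the inspector's expected payoff is (1/4)·5 + (1/4)·8 + (1/2)·(-3) = 7/4.
The smuggler minimizes the inspector's payoff; the smallest is -7, so the best response is Land.

Land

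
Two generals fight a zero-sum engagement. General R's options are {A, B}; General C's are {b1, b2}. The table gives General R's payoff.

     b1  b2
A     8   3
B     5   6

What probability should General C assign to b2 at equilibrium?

Row minima: A → 3, B → 5; maximin = 5.
Column maxima: b1 → 8, b2 → 6; minimax = 6.
5 ≠ 6, so there is no saddle point; optimal play is mixed.
Let General R play A with probability p. Expected payoff against b1: 8p + 5(1−p) = 3p + 5; against b2: 3p + 6(1−p) = −3p + 6.
Setting these equal: 3p + 5 = −3p + 6 ⇒ 6p = 1 ⇒ p = 1/6, and the value is (3)·(1/6) + 5 = 11/2.
For General C: with q = P(b1), equating A's and B's payoffs gives 5q + 3 = −q + 6 ⇒ q = 1/2.

1/2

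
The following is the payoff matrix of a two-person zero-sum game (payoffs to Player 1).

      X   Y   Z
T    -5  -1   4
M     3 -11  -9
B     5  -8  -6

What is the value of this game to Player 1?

-45/17

Row minima: T → -5, M → -11, B → -8; maximin = -5.
Column maxima: X → 5, Y → -1, Z → 4; minimax = -1.
-5 ≠ -1, so there is no saddle point; optimal play is mixed.
M is strictly dominated by B, so Player 1 never plays it.
Z is strictly dominated by Y (it gives Player 1 strictly more in every row), so Player 2 never plays it.
On the remaining 2×2 (T, B vs X, Y):
Let Player 1 play T with probability p. Expected payoff against X: (-5)p + 5(1−p) = −10p + 5; against Y: (-1)p + (-8)(1−p) = 7p − 8.
Setting these equal: −10p + 5 = 7p − 8 ⇒ −17p = -13 ⇒ p = 13/17, and the value is (-10)·(13/17) + 5 = -45/17.
For Player 2: with q = P(X), equating T's and B's payoffs gives −4q − 1 = 13q − 8 ⇒ q = 7/17.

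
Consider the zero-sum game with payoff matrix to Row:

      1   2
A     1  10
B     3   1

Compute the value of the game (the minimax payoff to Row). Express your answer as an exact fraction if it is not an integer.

Row minima: A → 1, B → 1; maximin = 1.
Column maxima: 1 → 3, 2 → 10; minimax = 3.
1 ≠ 3, so there is no saddle point; optimal play is mixed.
Let Row play A with probability p. Expected payoff against 1: 1p + 3(1−p) = −2p + 3; against 2: 10p + 1(1−p) = 9p + 1.
Setting these equal: −2p + 3 = 9p + 1 ⇒ −11p = -2 ⇒ p = 2/11, and the value is (-2)·(2/11) + 3 = 29/11.
For Column: with q = P(1), equating A's and B's payoffs gives −9q + 10 = 2q + 1 ⇒ q = 9/11.

29/11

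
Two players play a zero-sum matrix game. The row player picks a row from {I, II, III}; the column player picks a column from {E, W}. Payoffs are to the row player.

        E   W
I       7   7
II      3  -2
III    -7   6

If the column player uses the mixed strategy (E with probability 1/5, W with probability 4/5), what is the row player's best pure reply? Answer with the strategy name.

I

Expected payoff of I: (1/5)·7 + (4/5)·7 = 7.
Expected payoff of II: (1/5)·3 + (4/5)·(-2) = -1.
Expected payoff of III: (1/5)·(-7) + (4/5)·6 = 17/5.
The largest is 7, so the row player's best response is I.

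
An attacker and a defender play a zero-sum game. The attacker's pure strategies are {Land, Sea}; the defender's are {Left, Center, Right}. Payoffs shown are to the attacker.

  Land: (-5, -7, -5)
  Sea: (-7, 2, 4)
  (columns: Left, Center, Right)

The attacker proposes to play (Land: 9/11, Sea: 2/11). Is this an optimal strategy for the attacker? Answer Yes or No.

Against Left this mix gives (9/11)·(-5) + (2/11)·(-7) = -59/11.
Against Center this mix gives (9/11)·(-7) + (2/11)·2 = -59/11.
Against Right this mix gives (9/11)·(-5) + (2/11)·4 = -37/11.
All of the defender's active replies (Left, Center) yield -59/11, and no column does worse for the attacker. The mix makes the defender indifferent and guarantees -59/11, so it is optimal.

Yes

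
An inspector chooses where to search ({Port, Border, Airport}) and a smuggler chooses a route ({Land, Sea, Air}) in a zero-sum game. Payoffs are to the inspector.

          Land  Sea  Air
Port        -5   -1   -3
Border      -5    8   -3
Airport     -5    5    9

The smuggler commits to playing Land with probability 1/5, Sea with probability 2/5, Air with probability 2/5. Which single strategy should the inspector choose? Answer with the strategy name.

Airport

Expected payoff of Port: (1/5)·(-5) + (2/5)·(-1) + (2/5)·(-3) = -13/5.
Expected payoff of Border: (1/5)·(-5) + (2/5)·8 + (2/5)·(-3) = 1.
Expected payoff of Airport: (1/5)·(-5) + (2/5)·5 + (2/5)·9 = 23/5.
The largest is 23/5, so the inspector's best response is Airport.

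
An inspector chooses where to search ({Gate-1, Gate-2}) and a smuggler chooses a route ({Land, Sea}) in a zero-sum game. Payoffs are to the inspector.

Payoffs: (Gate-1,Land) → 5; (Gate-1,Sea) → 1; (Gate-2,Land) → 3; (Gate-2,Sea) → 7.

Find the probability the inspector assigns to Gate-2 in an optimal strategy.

1/2

Row minima: Gate-1 → 1, Gate-2 → 3; maximin = 3.
Column maxima: Land → 5, Sea → 7; minimax = 5.
3 ≠ 5, so there is no saddle point; optimal play is mixed.
Let the inspector play Gate-1 with probability p. Expected payoff against Land: 5p + 3(1−p) = 2p + 3; against Sea: 1p + 7(1−p) = −6p + 7.
Setting these equal: 2p + 3 = −6p + 7 ⇒ 8p = 4 ⇒ p = 1/2, and the value is (2)·(1/2) + 3 = 4.
For the smuggler: with q = P(Land), equating Gate-1's and Gate-2's payoffs gives 4q + 1 = −4q + 7 ⇒ q = 3/4.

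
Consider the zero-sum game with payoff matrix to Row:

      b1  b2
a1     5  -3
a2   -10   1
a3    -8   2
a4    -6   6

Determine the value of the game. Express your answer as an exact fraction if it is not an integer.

3/5

Row minima: a1 → -3, a2 → -10, a3 → -8, a4 → -6; maximin = -3.
Column maxima: b1 → 5, b2 → 6; minimax = 5.
-3 ≠ 5, so there is no saddle point; optimal play is mixed.
a2 is strictly dominated by a3, so Row never plays it.
a3 is strictly dominated by a4, so Row never plays it.
On the remaining 2×2 (a1, a4 vs b1, b2):
Let Row play a1 with probability p. Expected payoff against b1: 5p + (-6)(1−p) = 11p − 6; against b2: (-3)p + 6(1−p) = −9p + 6.
Setting these equal: 11p − 6 = −9p + 6 ⇒ 20p = 12 ⇒ p = 3/5, and the value is (11)·(3/5) − 6 = 3/5.
For Column: with q = P(b1), equating a1's and a4's payoffs gives 8q − 3 = −12q + 6 ⇒ q = 9/20.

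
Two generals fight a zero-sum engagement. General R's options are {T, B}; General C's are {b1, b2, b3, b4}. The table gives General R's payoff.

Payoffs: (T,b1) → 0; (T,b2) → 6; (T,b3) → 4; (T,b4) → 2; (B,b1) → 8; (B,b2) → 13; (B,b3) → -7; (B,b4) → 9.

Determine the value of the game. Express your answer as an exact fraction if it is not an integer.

32/19

Row minima: T → 0, B → -7; maximin = 0.
Column maxima: b1 → 8, b2 → 13, b3 → 4, b4 → 9; minimax = 4.
0 ≠ 4, so there is no saddle point; optimal play is mixed.
b2 is strictly dominated by b1 (it gives General R strictly more in every row), so General C never plays it.
b4 is strictly dominated by b1 (it gives General R strictly more in every row), so General C never plays it.
On the remaining 2×2 (T, B vs b1, b3):
Let General R play T with probability p. Expected payoff against b1: 0p + 8(1−p) = −8p + 8; against b3: 4p + (-7)(1−p) = 11p − 7.
Setting these equal: −8p + 8 = 11p − 7 ⇒ −19p = -15 ⇒ p = 15/19, and the value is (-8)·(15/19) + 8 = 32/19.
For General C: with q = P(b1), equating T's and B's payoffs gives −4q + 4 = 15q − 7 ⇒ q = 11/19.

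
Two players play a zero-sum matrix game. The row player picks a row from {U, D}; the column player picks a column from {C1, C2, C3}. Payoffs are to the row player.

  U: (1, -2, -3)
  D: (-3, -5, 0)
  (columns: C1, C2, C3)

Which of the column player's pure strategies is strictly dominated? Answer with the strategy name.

C2 holds the row player's payoff strictly below C1 in every row: -2 < 1, -5 < -3.
So C1 is strictly dominated for the column player.

C1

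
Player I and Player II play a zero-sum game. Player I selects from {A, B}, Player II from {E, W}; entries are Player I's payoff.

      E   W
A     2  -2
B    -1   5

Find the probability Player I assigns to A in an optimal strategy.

Row minima: A → -2, B → -1; maximin = -1.
Column maxima: E → 2, W → 5; minimax = 2.
-1 ≠ 2, so there is no saddle point; optimal play is mixed.
Let Player I play A with probability p. Expected payoff against E: 2p + (-1)(1−p) = 3p − 1; against W: (-2)p + 5(1−p) = −7p + 5.
Setting these equal: 3p − 1 = −7p + 5 ⇒ 10p = 6 ⇒ p = 3/5, and the value is (3)·(3/5) − 1 = 4/5.
For Player II: with q = P(E), equating A's and B's payoffs gives 4q − 2 = −6q + 5 ⇒ q = 7/10.

3/5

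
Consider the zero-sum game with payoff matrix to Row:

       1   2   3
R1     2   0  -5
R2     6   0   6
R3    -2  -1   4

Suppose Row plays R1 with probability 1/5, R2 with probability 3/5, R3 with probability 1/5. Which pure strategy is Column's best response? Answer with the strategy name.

If Column plays 1, Row's expected payoff is (1/5)·2 + (3/5)·6 + (1/5)·(-2) = 18/5.
If Column plays 2, Row's expected payoff is (1/5)·0 + (3/5)·0 + (1/5)·(-1) = -1/5.
If Column plays 3, Row's expected payoff is (1/5)·(-5) + (3/5)·6 + (1/5)·4 = 17/5.
Column minimizes Row's payoff; the smallest is -1/5, so the best response is 2.

2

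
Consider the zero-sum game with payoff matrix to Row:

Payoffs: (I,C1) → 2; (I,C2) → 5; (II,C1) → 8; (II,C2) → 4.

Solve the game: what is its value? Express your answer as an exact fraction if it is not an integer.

Row minima: I → 2, II → 4; maximin = 4.
Column maxima: C1 → 8, C2 → 5; minimax = 5.
4 ≠ 5, so there is no saddle point; optimal play is mixed.
Let Row play I with probability p. Expected payoff against C1: 2p + 8(1−p) = −6p + 8; against C2: 5p + 4(1−p) = p + 4.
Setting these equal: −6p + 8 = p + 4 ⇒ −7p = -4 ⇒ p = 4/7, and the value is (-6)·(4/7) + 8 = 32/7.
For Column: with q = P(C1), equating I's and II's payoffs gives −3q + 5 = 4q + 4 ⇒ q = 1/7.

32/7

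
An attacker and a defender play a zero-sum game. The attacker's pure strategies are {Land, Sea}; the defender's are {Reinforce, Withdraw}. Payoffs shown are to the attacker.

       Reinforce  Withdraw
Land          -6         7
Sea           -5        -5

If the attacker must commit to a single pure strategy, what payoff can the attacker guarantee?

-5

Row minima: Land → -6, Sea → -5.
The best of these is -5.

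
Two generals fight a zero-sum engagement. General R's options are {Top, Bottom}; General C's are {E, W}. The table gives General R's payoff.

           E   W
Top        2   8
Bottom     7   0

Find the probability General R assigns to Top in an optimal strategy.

7/13

Row minima: Top → 2, Bottom → 0; maximin = 2.
Column maxima: E → 7, W → 8; minimax = 7.
2 ≠ 7, so there is no saddle point; optimal play is mixed.
Let General R play Top with probability p. Expected payoff against E: 2p + 7(1−p) = −5p + 7; against W: 8p + 0(1−p) = 8p.
Setting these equal: −5p + 7 = 8p ⇒ −13p = -7 ⇒ p = 7/13, and the value is (-5)·(7/13) + 7 = 56/13.
For General C: with q = P(E), equating Top's and Bottom's payoffs gives −6q + 8 = 7q ⇒ q = 8/13.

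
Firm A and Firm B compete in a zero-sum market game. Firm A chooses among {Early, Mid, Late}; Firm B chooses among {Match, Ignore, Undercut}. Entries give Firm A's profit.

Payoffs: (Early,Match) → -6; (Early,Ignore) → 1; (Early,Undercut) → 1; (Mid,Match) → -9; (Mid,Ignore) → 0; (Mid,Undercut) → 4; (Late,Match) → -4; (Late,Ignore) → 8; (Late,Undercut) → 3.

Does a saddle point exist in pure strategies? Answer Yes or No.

Yes

Row minima: Early → -6, Mid → -9, Late → -4; maximin = -4.
Column maxima: Match → -4, Ignore → 8, Undercut → 4; minimax = -4.
maximin = minimax = -4, so a saddle point exists.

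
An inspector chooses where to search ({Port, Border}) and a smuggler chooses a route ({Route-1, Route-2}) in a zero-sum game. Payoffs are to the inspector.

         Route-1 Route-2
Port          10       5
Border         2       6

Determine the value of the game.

Row minima: Port → 5, Border → 2; maximin = 5.
Column maxima: Route-1 → 10, Route-2 → 6; minimax = 6.
5 ≠ 6, so there is no saddle point; optimal play is mixed.
Let the inspector play Port with probability p. Expected payoff against Route-1: 10p + 2(1−p) = 8p + 2; against Route-2: 5p + 6(1−p) = −p + 6.
Setting these equal: 8p + 2 = −p + 6 ⇒ 9p = 4 ⇒ p = 4/9, and the value is (8)·(4/9) + 2 = 50/9.
For the smuggler: with q = P(Route-1), equating Port's and Border's payoffs gives 5q + 5 = −4q + 6 ⇒ q = 1/9.

50/9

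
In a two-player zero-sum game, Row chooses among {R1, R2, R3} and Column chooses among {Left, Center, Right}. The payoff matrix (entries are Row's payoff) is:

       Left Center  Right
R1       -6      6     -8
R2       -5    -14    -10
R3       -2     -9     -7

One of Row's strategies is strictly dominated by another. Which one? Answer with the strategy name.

R2

R3 gives a strictly higher payoff than R2 against every column: -2 > -5, -9 > -14, -7 > -10.
So R2 is strictly dominated and Row never plays it.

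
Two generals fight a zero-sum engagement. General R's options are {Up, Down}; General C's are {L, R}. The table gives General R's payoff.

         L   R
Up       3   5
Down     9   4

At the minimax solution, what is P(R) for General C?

6/7

Row minima: Up → 3, Down → 4; maximin = 4.
Column maxima: L → 9, R → 5; minimax = 5.
4 ≠ 5, so there is no saddle point; optimal play is mixed.
Let General R play Up with probability p. Expected payoff against L: 3p + 9(1−p) = −6p + 9; against R: 5p + 4(1−p) = p + 4.
Setting these equal: −6p + 9 = p + 4 ⇒ −7p = -5 ⇒ p = 5/7, and the value is (-6)·(5/7) + 9 = 33/7.
For General C: with q = P(L), equating Up's and Down's payoffs gives −2q + 5 = 5q + 4 ⇒ q = 1/7.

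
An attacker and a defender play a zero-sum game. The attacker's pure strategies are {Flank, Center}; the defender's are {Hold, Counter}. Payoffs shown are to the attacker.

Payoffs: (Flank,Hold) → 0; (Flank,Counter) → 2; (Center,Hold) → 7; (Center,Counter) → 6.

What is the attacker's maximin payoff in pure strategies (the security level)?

6

Row minima: Flank → 0, Center → 6.
The best of these is 6.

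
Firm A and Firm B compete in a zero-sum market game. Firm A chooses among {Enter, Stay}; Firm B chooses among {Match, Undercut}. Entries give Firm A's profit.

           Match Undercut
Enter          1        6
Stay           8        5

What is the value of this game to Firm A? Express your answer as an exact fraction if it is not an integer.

Row minima: Enter → 1, Stay → 5; maximin = 5.
Column maxima: Match → 8, Undercut → 6; minimax = 6.
5 ≠ 6, so there is no saddle point; optimal play is mixed.
Let Firm A play Enter with probability p. Expected payoff against Match: 1p + 8(1−p) = −7p + 8; against Undercut: 6p + 5(1−p) = p + 5.
Setting these equal: −7p + 8 = p + 5 ⇒ −8p = -3 ⇒ p = 3/8, and the value is (-7)·(3/8) + 8 = 43/8.
For Firm B: with q = P(Match), equating Enter's and Stay's payoffs gives −5q + 6 = 3q + 5 ⇒ q = 1/8.

43/8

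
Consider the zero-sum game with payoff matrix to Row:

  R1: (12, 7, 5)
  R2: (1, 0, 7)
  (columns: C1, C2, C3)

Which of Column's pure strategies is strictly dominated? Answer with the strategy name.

C2 holds Row's payoff strictly below C1 in every row: 7 < 12, 0 < 1.
So C1 is strictly dominated for Column.

C1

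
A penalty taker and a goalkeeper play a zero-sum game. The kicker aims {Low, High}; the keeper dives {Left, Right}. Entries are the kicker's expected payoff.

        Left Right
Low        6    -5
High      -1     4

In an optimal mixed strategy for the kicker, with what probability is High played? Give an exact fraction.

Row minima: Low → -5, High → -1; maximin = -1.
Column maxima: Left → 6, Right → 4; minimax = 4.
-1 ≠ 4, so there is no saddle point; optimal play is mixed.
Let the kicker play Low with probability p. Expected payoff against Left: 6p + (-1)(1−p) = 7p − 1; against Right: (-5)p + 4(1−p) = −9p + 4.
Setting these equal: 7p − 1 = −9p + 4 ⇒ 16p = 5 ⇒ p = 5/16, and the value is (7)·(5/16) − 1 = 19/16.
For the keeper: with q = P(Left), equating Low's and High's payoffs gives 11q − 5 = −5q + 4 ⇒ q = 9/16.

11/16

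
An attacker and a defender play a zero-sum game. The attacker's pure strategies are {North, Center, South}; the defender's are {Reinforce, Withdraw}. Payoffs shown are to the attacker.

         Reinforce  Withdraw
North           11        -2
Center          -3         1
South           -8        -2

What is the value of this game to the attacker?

Row minima: North → -2, Center → -3, South → -8; maximin = -2.
Column maxima: Reinforce → 11, Withdraw → 1; minimax = 1.
-2 ≠ 1, so there is no saddle point; optimal play is mixed.
South is strictly dominated by Center, so the attacker never plays it.
On the remaining 2×2 (North, Center vs Reinforce, Withdraw):
Let the attacker play North with probability p. Expected payoff against Reinforce: 11p + (-3)(1−p) = 14p − 3; against Withdraw: (-2)p + 1(1−p) = −3p + 1.
Setting these equal: 14p − 3 = −3p + 1 ⇒ 17p = 4 ⇒ p = 4/17, and the value is (14)·(4/17) − 3 = 5/17.
For the defender: with q = P(Reinforce), equating North's and Center's payoffs gives 13q − 2 = −4q + 1 ⇒ q = 3/17.

5/17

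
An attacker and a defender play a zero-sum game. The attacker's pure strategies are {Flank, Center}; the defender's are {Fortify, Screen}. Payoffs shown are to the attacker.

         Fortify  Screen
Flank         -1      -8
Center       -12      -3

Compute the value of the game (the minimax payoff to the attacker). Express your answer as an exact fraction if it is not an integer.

Row minima: Flank → -8, Center → -12; maximin = -8.
Column maxima: Fortify → -1, Screen → -3; minimax = -3.
-8 ≠ -3, so there is no saddle point; optimal play is mixed.
Let the attacker play Flank with probability p. Expected payoff against Fortify: (-1)p + (-12)(1−p) = 11p − 12; against Screen: (-8)p + (-3)(1−p) = −5p − 3.
Setting these equal: 11p − 12 = −5p − 3 ⇒ 16p = 9 ⇒ p = 9/16, and the value is (11)·(9/16) − 12 = -93/16.
For the defender: with q = P(Fortify), equating Flank's and Center's payoffs gives 7q − 8 = −9q − 3 ⇒ q = 5/16.

-93/16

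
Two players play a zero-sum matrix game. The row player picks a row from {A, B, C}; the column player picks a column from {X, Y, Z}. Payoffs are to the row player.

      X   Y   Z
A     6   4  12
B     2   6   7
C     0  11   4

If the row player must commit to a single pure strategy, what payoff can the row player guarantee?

4

Row minima: A → 4, B → 2, C → 0.
The best of these is 4.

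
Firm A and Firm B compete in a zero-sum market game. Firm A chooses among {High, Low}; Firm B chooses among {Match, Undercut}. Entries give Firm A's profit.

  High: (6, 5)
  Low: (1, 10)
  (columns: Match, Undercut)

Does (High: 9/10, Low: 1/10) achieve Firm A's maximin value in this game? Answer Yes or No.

Against Match this mix gives (9/10)·6 + (1/10)·1 = 11/2.
Against Undercut this mix gives (9/10)·5 + (1/10)·10 = 11/2.
All of Firm B's active replies (Match, Undercut) yield 11/2, and no column does worse for Firm A. The mix makes Firm B indifferent and guarantees 11/2, so it is optimal.

Yes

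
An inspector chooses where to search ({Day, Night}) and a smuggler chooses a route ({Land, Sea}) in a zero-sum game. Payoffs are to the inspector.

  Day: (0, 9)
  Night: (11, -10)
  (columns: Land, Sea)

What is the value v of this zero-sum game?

33/10

Row minima: Day → 0, Night → -10; maximin = 0.
Column maxima: Land → 11, Sea → 9; minimax = 9.
0 ≠ 9, so there is no saddle point; optimal play is mixed.
Let the inspector play Day with probability p. Expected payoff against Land: 0p + 11(1−p) = −11p + 11; against Sea: 9p + (-10)(1−p) = 19p − 10.
Setting these equal: −11p + 11 = 19p − 10 ⇒ −30p = -21 ⇒ p = 7/10, and the value is (-11)·(7/10) + 11 = 33/10.
For the smuggler: with q = P(Land), equating Day's and Night's payoffs gives −9q + 9 = 21q − 10 ⇒ q = 19/30.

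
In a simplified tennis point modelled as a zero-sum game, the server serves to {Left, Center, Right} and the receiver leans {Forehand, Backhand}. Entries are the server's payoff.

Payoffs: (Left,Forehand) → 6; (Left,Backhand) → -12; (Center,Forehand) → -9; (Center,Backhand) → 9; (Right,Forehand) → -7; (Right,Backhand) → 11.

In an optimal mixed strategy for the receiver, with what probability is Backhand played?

13/36

Row minima: Left → -12, Center → -9, Right → -7; maximin = -7.
Column maxima: Forehand → 6, Backhand → 11; minimax = 6.
-7 ≠ 6, so there is no saddle point; optimal play is mixed.
Center is strictly dominated by Right, so the server never plays it.
On the remaining 2×2 (Left, Right vs Forehand, Backhand):
Let the server play Left with probability p. Expected payoff against Forehand: 6p + (-7)(1−p) = 13p − 7; against Backhand: (-12)p + 11(1−p) = −23p + 11.
Setting these equal: 13p − 7 = −23p + 11 ⇒ 36p = 18 ⇒ p = 1/2, and the value is (13)·(1/2) − 7 = -1/2.
For the receiver: with q = P(Forehand), equating Left's and Right's payoffs gives 18q − 12 = −18q + 11 ⇒ q = 23/36.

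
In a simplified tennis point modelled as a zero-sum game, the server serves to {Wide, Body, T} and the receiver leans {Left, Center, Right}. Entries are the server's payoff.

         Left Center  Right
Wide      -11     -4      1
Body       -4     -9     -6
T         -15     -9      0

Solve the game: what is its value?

-83/12

Row minima: Wide → -11, Body → -9, T → -15; maximin = -9.
Column maxima: Left → -4, Center → -4, Right → 1; minimax = -4.
-9 ≠ -4, so there is no saddle point; optimal play is mixed.
T is strictly dominated by Wide, so the server never plays it.
Right is strictly dominated by Center (it gives the server strictly more in every row), so the receiver never plays it.
On the remaining 2×2 (Wide, Body vs Left, Center):
Let the server play Wide with probability p. Expected payoff against Left: (-11)p + (-4)(1−p) = −7p − 4; against Center: (-4)p + (-9)(1−p) = 5p − 9.
Setting these equal: −7p − 4 = 5p − 9 ⇒ −12p = -5 ⇒ p = 5/12, and the value is (-7)·(5/12) − 4 = -83/12.
For the receiver: with q = P(Left), equating Wide's and Body's payoffs gives −7q − 4 = 5q − 9 ⇒ q = 5/12.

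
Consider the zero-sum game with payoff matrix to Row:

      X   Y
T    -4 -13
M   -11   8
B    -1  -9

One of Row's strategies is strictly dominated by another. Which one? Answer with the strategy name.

T

B gives a strictly higher payoff than T against every column: -1 > -4, -9 > -13.
So T is strictly dominated and Row never plays it.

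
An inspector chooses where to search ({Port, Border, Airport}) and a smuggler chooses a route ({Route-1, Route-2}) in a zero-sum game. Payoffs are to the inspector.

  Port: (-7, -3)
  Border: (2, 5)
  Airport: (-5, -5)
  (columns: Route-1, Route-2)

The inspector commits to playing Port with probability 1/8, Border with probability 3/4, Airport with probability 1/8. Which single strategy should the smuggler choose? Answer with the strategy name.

Route-1

If the smuggler plays Route-1, the inspector's expected payoff is (1/8)·(-7) + (3/4)·2 + (1/8)·(-5) = 0.
If the smuggler plays Route-2, the inspector's expected payoff is (1/8)·(-3) + (3/4)·5 + (1/8)·(-5) = 11/4.
The smuggler minimizes the inspector's payoff; the smallest is 0, so the best response is Route-1.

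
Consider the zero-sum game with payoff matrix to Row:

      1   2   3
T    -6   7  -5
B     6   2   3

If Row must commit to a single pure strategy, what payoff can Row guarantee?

2

Row minima: T → -6, B → 2.
The best of these is 2.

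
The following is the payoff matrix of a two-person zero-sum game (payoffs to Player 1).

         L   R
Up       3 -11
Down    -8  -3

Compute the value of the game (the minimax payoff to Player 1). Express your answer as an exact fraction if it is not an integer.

-97/19

Row minima: Up → -11, Down → -8; maximin = -8.
Column maxima: L → 3, R → -3; minimax = -3.
-8 ≠ -3, so there is no saddle point; optimal play is mixed.
Let Player 1 play Up with probability p. Expected payoff against L: 3p + (-8)(1−p) = 11p − 8; against R: (-11)p + (-3)(1−p) = −8p − 3.
Setting these equal: 11p − 8 = −8p − 3 ⇒ 19p = 5 ⇒ p = 5/19, and the value is (11)·(5/19) − 8 = -97/19.
For Player 2: with q = P(L), equating Up's and Down's payoffs gives 14q − 11 = −5q − 3 ⇒ q = 8/19.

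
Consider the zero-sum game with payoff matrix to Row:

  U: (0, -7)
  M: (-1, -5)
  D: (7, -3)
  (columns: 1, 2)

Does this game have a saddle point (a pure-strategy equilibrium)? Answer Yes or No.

Yes

Row minima: U → -7, M → -5, D → -3; maximin = -3.
Column maxima: 1 → 7, 2 → -3; minimax = -3.
maximin = minimax = -3, so a saddle point exists.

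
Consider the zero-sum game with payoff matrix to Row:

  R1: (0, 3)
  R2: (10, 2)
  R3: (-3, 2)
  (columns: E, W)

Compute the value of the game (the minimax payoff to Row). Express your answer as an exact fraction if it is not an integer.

Row minima: R1 → 0, R2 → 2, R3 → -3; maximin = 2.
Column maxima: E → 10, W → 3; minimax = 3.
2 ≠ 3, so there is no saddle point; optimal play is mixed.
R3 is strictly dominated by R1, so Row never plays it.
On the remaining 2×2 (R1, R2 vs E, W):
Let Row play R1 with probability p. Expected payoff against E: 0p + 10(1−p) = −10p + 10; against W: 3p + 2(1−p) = p + 2.
Setting these equal: −10p + 10 = p + 2 ⇒ −11p = -8 ⇒ p = 8/11, and the value is (-10)·(8/11) + 10 = 30/11.
For Column: with q = P(E), equating R1's and R2's payoffs gives −3q + 3 = 8q + 2 ⇒ q = 1/11.

30/11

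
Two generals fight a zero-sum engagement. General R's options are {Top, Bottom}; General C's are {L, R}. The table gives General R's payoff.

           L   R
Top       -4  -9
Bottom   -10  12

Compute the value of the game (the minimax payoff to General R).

Row minima: Top → -9, Bottom → -10; maximin = -9.
Column maxima: L → -4, R → 12; minimax = -4.
-9 ≠ -4, so there is no saddle point; optimal play is mixed.
Let General R play Top with probability p. Expected payoff against L: (-4)p + (-10)(1−p) = 6p − 10; against R: (-9)p + 12(1−p) = −21p + 12.
Setting these equal: 6p − 10 = −21p + 12 ⇒ 27p = 22 ⇒ p = 22/27, and the value is (6)·(22/27) − 10 = -46/9.
For General C: with q = P(L), equating Top's and Bottom's payoffs gives 5q − 9 = −22q + 12 ⇒ q = 7/9.

-46/9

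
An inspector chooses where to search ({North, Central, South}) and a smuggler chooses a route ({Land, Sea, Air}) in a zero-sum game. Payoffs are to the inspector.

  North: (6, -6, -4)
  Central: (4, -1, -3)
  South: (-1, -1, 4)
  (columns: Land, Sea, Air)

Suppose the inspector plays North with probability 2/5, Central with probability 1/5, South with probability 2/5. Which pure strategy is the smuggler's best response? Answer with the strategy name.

Sea

If the smuggler plays Land, the inspector's expected payoff is (2/5)·6 + (1/5)·4 + (2/5)·(-1) = 14/5.
If the smuggler plays Sea, the inspector's expected payoff is (2/5)·(-6) + (1/5)·(-1) + (2/5)·(-1) = -3.
If the smuggler plays Air, the inspector's expected payoff is (2/5)·(-4) + (1/5)·(-3) + (2/5)·4 = -3/5.
The smuggler minimizes the inspector's payoff; the smallest is -3, so the best response is Sea.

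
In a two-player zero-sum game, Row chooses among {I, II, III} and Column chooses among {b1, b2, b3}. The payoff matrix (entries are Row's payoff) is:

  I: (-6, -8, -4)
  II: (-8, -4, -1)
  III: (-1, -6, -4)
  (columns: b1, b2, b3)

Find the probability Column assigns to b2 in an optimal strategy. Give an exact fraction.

Row minima: I → -8, II → -8, III → -6; maximin = -6.
Column maxima: b1 → -1, b2 → -4, b3 → -1; minimax = -4.
-6 ≠ -4, so there is no saddle point; optimal play is mixed.
b3 is strictly dominated by b2 (it gives Row strictly more in every row), so Column never plays it.
With b3 eliminated, I is strictly dominated by III (III gives Row strictly more in every remaining column), so Row never plays it.
On the remaining 2×2 (II, III vs b1, b2):
Let Row play II with probability p. Expected payoff against b1: (-8)p + (-1)(1−p) = −7p − 1; against b2: (-4)p + (-6)(1−p) = 2p − 6.
Setting these equal: −7p − 1 = 2p − 6 ⇒ −9p = -5 ⇒ p = 5/9, and the value is (-7)·(5/9) − 1 = -44/9.
For Column: with q = P(b1), equating II's and III's payoffs gives −4q − 4 = 5q − 6 ⇒ q = 2/9.

7/9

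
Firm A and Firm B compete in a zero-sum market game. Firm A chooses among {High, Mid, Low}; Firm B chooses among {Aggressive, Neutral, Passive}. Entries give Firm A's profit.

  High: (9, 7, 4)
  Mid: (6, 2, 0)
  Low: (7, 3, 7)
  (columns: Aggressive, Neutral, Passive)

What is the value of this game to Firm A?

37/7

Row minima: High → 4, Mid → 0, Low → 3; maximin = 4.
Column maxima: Aggressive → 9, Neutral → 7, Passive → 7; minimax = 7.
4 ≠ 7, so there is no saddle point; optimal play is mixed.
Mid is strictly dominated by High, so Firm A never plays it.
Aggressive is strictly dominated by Neutral (it gives Firm A strictly more in every row), so Firm B never plays it.
On the remaining 2×2 (High, Low vs Neutral, Passive):
Let Firm A play High with probability p. Expected payoff against Neutral: 7p + 3(1−p) = 4p + 3; against Passive: 4p + 7(1−p) = −3p + 7.
Setting these equal: 4p + 3 = −3p + 7 ⇒ 7p = 4 ⇒ p = 4/7, and the value is (4)·(4/7) + 3 = 37/7.
For Firm B: with q = P(Neutral), equating High's and Low's payoffs gives 3q + 4 = −4q + 7 ⇒ q = 3/7.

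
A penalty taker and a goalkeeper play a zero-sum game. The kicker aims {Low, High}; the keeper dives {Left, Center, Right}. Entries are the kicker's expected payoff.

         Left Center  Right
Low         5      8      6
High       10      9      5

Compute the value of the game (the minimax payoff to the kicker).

Row minima: Low → 5, High → 5; maximin = 5.
Column maxima: Left → 10, Center → 9, Right → 6; minimax = 6.
5 ≠ 6, so there is no saddle point; optimal play is mixed.
Center is strictly dominated by Right (it gives the kicker strictly more in every row), so the keeper never plays it.
On the remaining 2×2 (Low, High vs Left, Right):
Let the kicker play Low with probability p. Expected payoff against Left: 5p + 10(1−p) = −5p + 10; against Right: 6p + 5(1−p) = p + 5.
Setting these equal: −5p + 10 = p + 5 ⇒ −6p = -5 ⇒ p = 5/6, and the value is (-5)·(5/6) + 10 = 35/6.
For the keeper: with q = P(Left), equating Low's and High's payoffs gives −q + 6 = 5q + 5 ⇒ q = 1/6.

35/6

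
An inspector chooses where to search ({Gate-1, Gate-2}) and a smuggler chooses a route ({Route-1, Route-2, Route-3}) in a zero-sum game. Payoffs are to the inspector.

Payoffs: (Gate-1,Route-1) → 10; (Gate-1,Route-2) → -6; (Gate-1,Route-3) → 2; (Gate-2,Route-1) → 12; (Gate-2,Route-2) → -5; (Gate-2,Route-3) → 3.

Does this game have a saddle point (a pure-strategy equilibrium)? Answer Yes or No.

Row minima: Gate-1 → -6, Gate-2 → -5; maximin = -5.
Column maxima: Route-1 → 12, Route-2 → -5, Route-3 → 3; minimax = -5.
maximin = minimax = -5, so a saddle point exists.

Yes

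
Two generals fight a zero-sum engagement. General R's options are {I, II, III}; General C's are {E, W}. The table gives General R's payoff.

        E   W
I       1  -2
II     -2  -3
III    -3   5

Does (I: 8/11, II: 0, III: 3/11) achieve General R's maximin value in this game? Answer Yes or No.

Yes

Against E this mix gives (8/11)·1 + (3/11)·(-3) = -1/11.
Against W this mix gives (8/11)·(-2) + (3/11)·5 = -1/11.
All of General C's active replies (E, W) yield -1/11, and no column does worse for General R. The mix makes General C indifferent and guarantees -1/11, so it is optimal.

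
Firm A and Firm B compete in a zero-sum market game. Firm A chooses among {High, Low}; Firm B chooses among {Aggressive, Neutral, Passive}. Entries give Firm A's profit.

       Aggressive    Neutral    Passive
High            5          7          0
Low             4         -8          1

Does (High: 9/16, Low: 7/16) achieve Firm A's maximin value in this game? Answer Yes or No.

Against Aggressive this mix gives (9/16)·5 + (7/16)·4 = 73/16.
Against Neutral this mix gives (9/16)·7 + (7/16)·(-8) = 7/16.
Against Passive this mix gives (9/16)·0 + (7/16)·1 = 7/16.
All of Firm B's active replies (Neutral, Passive) yield 7/16, and no column does worse for Firm A. The mix makes Firm B indifferent and guarantees 7/16, so it is optimal.

Yes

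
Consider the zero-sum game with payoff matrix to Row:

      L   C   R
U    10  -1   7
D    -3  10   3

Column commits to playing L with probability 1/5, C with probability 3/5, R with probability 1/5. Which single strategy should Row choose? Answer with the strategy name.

D

Expected payoff of U: (1/5)·10 + (3/5)·(-1) + (1/5)·7 = 14/5.
Expected payoff of D: (1/5)·(-3) + (3/5)·10 + (1/5)·3 = 6.
The largest is 6, so Row's best response is D.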